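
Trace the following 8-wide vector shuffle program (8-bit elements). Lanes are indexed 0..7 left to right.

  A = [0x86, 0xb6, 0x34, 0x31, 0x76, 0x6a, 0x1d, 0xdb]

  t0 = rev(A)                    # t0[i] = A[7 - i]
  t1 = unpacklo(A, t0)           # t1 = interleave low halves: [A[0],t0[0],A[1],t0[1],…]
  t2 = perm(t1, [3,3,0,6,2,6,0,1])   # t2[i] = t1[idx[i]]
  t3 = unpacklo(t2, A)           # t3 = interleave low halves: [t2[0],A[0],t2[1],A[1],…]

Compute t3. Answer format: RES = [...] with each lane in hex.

RES = [ 0x1d  0x86  0x1d  0xb6  0x86  0x34  0x31  0x31 ]

→ t0 |db|1d|6a|76|31|34|b6|86|
→ t1 |86|db|b6|1d|34|6a|31|76|
→ t2 |1d|1d|86|31|b6|31|86|db|
→ t3 |1d|86|1d|b6|86|34|31|31|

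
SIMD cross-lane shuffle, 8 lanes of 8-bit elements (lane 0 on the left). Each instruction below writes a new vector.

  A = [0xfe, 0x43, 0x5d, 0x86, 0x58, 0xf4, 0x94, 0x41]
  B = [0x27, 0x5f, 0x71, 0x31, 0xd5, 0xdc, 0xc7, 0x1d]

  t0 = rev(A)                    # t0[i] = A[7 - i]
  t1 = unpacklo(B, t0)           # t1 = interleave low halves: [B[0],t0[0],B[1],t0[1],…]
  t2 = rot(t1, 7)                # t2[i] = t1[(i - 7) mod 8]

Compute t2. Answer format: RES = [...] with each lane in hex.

RES = [0x41, 0x5f, 0x94, 0x71, 0xf4, 0x31, 0x58, 0x27]

  t0: 41 94 f4 58 86 5d 43 fe
  t1: 27 41 5f 94 71 f4 31 58
  t2: 41 5f 94 71 f4 31 58 27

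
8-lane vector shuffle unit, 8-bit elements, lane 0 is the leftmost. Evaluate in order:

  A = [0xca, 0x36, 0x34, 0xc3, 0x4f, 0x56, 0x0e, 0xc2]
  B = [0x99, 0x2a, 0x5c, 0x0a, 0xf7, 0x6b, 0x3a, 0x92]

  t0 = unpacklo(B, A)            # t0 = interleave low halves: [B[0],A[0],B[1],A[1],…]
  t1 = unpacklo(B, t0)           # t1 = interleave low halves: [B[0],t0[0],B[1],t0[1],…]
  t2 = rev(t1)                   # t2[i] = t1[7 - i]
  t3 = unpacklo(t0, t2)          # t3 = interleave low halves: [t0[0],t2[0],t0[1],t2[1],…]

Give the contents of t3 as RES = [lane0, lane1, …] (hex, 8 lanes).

RES = [0x99, 0x36, 0xca, 0x0a, 0x2a, 0x2a, 0x36, 0x5c]

  t0: 99 ca 2a 36 5c 34 0a c3
  t1: 99 99 2a ca 5c 2a 0a 36
  t2: 36 0a 2a 5c ca 2a 99 99
  t3: 99 36 ca 0a 2a 2a 36 5c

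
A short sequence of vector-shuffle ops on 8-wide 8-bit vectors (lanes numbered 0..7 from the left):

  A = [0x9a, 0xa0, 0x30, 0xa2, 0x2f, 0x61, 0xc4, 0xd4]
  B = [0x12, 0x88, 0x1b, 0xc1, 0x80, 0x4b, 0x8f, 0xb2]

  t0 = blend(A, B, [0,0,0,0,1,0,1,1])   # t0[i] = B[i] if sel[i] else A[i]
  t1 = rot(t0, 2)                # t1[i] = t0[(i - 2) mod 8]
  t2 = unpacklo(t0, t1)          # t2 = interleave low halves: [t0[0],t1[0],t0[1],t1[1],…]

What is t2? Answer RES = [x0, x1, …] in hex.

t0 = [0x9a, 0xa0, 0x30, 0xa2, 0x80, 0x61, 0x8f, 0xb2]
t1 = [0x8f, 0xb2, 0x9a, 0xa0, 0x30, 0xa2, 0x80, 0x61]
t2 = [0x9a, 0x8f, 0xa0, 0xb2, 0x30, 0x9a, 0xa2, 0xa0]

RES = [0x9a, 0x8f, 0xa0, 0xb2, 0x30, 0x9a, 0xa2, 0xa0]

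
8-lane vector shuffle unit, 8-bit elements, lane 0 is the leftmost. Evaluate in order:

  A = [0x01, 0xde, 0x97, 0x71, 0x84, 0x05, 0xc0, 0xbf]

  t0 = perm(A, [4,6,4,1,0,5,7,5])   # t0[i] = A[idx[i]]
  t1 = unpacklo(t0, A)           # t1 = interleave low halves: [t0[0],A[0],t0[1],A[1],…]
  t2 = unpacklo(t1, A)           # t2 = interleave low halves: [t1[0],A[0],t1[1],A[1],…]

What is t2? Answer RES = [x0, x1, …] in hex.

t0 = [0x84, 0xc0, 0x84, 0xde, 0x01, 0x05, 0xbf, 0x05]
t1 = [0x84, 0x01, 0xc0, 0xde, 0x84, 0x97, 0xde, 0x71]
t2 = [0x84, 0x01, 0x01, 0xde, 0xc0, 0x97, 0xde, 0x71]

RES = [ 0x84  0x01  0x01  0xde  0xc0  0x97  0xde  0x71 ]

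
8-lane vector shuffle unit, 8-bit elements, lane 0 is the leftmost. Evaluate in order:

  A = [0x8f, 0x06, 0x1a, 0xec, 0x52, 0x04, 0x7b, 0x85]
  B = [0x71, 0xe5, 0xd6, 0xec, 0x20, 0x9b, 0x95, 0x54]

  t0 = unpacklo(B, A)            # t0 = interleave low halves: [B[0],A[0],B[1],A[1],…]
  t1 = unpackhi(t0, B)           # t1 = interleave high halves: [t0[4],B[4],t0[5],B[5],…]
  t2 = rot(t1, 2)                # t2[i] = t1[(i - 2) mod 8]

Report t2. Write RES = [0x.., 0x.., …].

RES = [0xec, 0x54, 0xd6, 0x20, 0x1a, 0x9b, 0xec, 0x95]

→ t0 |71|8f|e5|06|d6|1a|ec|ec|
→ t1 |d6|20|1a|9b|ec|95|ec|54|
→ t2 |ec|54|d6|20|1a|9b|ec|95|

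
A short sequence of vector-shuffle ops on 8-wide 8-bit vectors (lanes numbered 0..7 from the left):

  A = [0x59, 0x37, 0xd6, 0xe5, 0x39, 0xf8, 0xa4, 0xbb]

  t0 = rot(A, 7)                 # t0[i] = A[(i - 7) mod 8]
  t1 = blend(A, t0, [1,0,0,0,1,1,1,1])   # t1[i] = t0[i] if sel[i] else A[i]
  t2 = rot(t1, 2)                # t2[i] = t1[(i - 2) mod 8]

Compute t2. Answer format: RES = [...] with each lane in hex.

→ t0 |37|d6|e5|39|f8|a4|bb|59|
→ t1 |37|37|d6|e5|f8|a4|bb|59|
→ t2 |bb|59|37|37|d6|e5|f8|a4|

RES = [0xbb, 0x59, 0x37, 0x37, 0xd6, 0xe5, 0xf8, 0xa4]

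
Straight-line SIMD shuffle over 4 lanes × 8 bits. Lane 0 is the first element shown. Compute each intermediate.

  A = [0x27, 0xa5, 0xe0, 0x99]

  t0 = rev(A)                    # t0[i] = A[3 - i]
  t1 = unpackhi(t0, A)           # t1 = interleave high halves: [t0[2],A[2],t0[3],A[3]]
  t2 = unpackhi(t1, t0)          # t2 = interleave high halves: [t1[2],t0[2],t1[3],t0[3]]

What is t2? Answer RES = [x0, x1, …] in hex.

RES = [0x27, 0xa5, 0x99, 0x27]

  t0: 99 e0 a5 27
  t1: a5 e0 27 99
  t2: 27 a5 99 27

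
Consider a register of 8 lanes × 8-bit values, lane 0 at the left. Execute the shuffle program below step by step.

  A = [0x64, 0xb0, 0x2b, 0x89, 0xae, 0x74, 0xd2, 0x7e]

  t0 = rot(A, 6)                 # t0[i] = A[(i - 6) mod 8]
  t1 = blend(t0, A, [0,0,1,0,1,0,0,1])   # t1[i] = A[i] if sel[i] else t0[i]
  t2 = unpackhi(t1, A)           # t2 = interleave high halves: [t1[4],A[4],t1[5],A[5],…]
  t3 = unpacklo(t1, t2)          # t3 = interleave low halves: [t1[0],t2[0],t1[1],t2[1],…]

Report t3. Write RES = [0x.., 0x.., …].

  t0: 2b 89 ae 74 d2 7e 64 b0
  t1: 2b 89 2b 74 ae 7e 64 7e
  t2: ae ae 7e 74 64 d2 7e 7e
  t3: 2b ae 89 ae 2b 7e 74 74

RES = [0x2b, 0xae, 0x89, 0xae, 0x2b, 0x7e, 0x74, 0x74]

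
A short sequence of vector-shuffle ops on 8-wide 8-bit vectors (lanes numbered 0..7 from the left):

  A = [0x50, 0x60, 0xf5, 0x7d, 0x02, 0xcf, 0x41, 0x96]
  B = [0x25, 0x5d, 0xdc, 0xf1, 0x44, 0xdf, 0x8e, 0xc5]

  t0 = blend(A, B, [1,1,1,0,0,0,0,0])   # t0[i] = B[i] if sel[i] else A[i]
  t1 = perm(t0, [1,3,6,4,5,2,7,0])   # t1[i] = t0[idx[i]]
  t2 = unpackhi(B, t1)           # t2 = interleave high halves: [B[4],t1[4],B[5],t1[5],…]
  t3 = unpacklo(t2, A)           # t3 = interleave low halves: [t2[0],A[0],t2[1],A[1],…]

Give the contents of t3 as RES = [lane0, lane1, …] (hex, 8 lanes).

RES = [ 0x44  0x50  0xcf  0x60  0xdf  0xf5  0xdc  0x7d ]

  t0: 25 5d dc 7d 02 cf 41 96
  t1: 5d 7d 41 02 cf dc 96 25
  t2: 44 cf df dc 8e 96 c5 25
  t3: 44 50 cf 60 df f5 dc 7d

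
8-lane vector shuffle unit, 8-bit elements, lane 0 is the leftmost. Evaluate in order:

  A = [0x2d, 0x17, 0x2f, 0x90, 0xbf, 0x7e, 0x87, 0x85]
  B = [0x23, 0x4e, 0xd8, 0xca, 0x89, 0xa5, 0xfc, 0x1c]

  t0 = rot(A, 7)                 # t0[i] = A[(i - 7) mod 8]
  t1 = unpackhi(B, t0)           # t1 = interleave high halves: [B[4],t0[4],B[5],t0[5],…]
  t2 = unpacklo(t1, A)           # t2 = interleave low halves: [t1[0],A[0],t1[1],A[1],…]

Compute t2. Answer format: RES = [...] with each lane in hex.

  t0: 17 2f 90 bf 7e 87 85 2d
  t1: 89 7e a5 87 fc 85 1c 2d
  t2: 89 2d 7e 17 a5 2f 87 90

RES = [0x89, 0x2d, 0x7e, 0x17, 0xa5, 0x2f, 0x87, 0x90]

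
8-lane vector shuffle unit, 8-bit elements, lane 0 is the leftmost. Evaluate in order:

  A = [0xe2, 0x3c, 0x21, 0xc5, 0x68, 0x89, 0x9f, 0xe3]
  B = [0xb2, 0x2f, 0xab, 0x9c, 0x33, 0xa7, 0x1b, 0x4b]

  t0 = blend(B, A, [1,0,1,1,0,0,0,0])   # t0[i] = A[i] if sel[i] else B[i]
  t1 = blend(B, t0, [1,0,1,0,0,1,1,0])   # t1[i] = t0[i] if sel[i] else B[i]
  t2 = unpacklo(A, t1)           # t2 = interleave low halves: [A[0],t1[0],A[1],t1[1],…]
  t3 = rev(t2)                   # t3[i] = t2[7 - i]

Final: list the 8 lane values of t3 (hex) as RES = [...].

RES = [ 0x9c  0xc5  0x21  0x21  0x2f  0x3c  0xe2  0xe2 ]

t0 = [0xe2, 0x2f, 0x21, 0xc5, 0x33, 0xa7, 0x1b, 0x4b]
t1 = [0xe2, 0x2f, 0x21, 0x9c, 0x33, 0xa7, 0x1b, 0x4b]
t2 = [0xe2, 0xe2, 0x3c, 0x2f, 0x21, 0x21, 0xc5, 0x9c]
t3 = [0x9c, 0xc5, 0x21, 0x21, 0x2f, 0x3c, 0xe2, 0xe2]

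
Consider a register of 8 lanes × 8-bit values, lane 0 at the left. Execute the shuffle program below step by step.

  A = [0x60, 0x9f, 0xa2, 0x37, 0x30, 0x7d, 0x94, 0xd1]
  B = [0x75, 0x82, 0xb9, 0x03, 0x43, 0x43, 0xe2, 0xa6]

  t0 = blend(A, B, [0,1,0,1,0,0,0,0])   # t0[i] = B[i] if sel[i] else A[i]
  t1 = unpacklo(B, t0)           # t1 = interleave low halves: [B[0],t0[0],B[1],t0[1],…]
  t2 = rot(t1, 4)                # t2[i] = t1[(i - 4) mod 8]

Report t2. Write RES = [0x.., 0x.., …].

RES = [0xb9, 0xa2, 0x03, 0x03, 0x75, 0x60, 0x82, 0x82]

t0 = [0x60, 0x82, 0xa2, 0x03, 0x30, 0x7d, 0x94, 0xd1]
t1 = [0x75, 0x60, 0x82, 0x82, 0xb9, 0xa2, 0x03, 0x03]
t2 = [0xb9, 0xa2, 0x03, 0x03, 0x75, 0x60, 0x82, 0x82]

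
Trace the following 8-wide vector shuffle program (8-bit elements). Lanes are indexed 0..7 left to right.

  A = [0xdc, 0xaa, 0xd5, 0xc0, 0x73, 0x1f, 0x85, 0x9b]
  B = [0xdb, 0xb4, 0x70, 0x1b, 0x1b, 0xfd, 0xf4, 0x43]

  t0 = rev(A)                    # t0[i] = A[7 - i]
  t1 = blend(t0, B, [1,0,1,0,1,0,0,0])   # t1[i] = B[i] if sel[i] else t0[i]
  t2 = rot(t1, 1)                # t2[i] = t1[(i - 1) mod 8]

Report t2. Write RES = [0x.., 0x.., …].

t0 = [0x9b, 0x85, 0x1f, 0x73, 0xc0, 0xd5, 0xaa, 0xdc]
t1 = [0xdb, 0x85, 0x70, 0x73, 0x1b, 0xd5, 0xaa, 0xdc]
t2 = [0xdc, 0xdb, 0x85, 0x70, 0x73, 0x1b, 0xd5, 0xaa]

RES = [ 0xdc  0xdb  0x85  0x70  0x73  0x1b  0xd5  0xaa ]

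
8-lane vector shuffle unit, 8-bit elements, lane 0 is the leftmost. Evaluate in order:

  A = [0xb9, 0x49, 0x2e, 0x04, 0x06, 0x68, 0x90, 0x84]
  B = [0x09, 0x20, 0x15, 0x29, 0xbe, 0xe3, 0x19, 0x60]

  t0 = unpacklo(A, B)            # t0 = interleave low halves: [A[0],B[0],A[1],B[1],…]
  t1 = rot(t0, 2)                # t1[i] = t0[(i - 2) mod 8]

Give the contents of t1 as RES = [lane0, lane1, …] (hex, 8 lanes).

RES = [ 0x04  0x29  0xb9  0x09  0x49  0x20  0x2e  0x15 ]

  t0: b9 09 49 20 2e 15 04 29
  t1: 04 29 b9 09 49 20 2e 15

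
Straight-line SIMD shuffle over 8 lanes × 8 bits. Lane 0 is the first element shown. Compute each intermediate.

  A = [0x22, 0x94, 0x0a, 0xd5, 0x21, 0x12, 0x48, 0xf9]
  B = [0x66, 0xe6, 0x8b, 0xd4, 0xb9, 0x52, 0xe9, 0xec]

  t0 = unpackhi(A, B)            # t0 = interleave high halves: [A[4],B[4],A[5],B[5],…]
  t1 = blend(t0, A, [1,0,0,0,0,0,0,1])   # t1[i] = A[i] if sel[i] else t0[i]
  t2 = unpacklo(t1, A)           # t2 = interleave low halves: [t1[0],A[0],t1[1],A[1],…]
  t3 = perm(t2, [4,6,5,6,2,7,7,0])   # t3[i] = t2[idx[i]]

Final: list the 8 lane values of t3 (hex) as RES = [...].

RES = [ 0x12  0x52  0x0a  0x52  0xb9  0xd5  0xd5  0x22 ]

t0 = [0x21, 0xb9, 0x12, 0x52, 0x48, 0xe9, 0xf9, 0xec]
t1 = [0x22, 0xb9, 0x12, 0x52, 0x48, 0xe9, 0xf9, 0xf9]
t2 = [0x22, 0x22, 0xb9, 0x94, 0x12, 0x0a, 0x52, 0xd5]
t3 = [0x12, 0x52, 0x0a, 0x52, 0xb9, 0xd5, 0xd5, 0x22]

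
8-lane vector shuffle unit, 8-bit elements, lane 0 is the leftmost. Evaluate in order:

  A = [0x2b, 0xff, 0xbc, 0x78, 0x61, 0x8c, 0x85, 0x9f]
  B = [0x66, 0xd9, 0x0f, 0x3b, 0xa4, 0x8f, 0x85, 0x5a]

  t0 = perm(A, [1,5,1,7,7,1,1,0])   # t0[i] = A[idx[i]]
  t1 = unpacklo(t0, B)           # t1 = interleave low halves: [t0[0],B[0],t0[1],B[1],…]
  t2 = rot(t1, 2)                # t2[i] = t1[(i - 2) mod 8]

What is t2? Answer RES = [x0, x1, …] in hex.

→ t0 |ff|8c|ff|9f|9f|ff|ff|2b|
→ t1 |ff|66|8c|d9|ff|0f|9f|3b|
→ t2 |9f|3b|ff|66|8c|d9|ff|0f|

RES = [0x9f, 0x3b, 0xff, 0x66, 0x8c, 0xd9, 0xff, 0x0f]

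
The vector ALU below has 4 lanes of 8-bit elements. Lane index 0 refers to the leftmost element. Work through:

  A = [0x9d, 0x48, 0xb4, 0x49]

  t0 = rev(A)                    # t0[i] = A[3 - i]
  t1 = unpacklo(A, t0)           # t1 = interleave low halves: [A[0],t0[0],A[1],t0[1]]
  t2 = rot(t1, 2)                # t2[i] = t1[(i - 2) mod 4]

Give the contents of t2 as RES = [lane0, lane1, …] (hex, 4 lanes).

RES = [ 0x48  0xb4  0x9d  0x49 ]

  t0: 49 b4 48 9d
  t1: 9d 49 48 b4
  t2: 48 b4 9d 49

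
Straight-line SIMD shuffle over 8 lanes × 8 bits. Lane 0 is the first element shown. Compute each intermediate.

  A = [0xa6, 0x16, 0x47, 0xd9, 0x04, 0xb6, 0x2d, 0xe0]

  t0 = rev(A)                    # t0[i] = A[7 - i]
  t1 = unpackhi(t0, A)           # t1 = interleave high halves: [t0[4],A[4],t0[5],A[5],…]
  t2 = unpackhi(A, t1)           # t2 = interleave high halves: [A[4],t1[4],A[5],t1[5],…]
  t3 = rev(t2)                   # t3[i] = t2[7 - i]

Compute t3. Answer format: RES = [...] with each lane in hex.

RES = [ 0xe0  0xe0  0xa6  0x2d  0x2d  0xb6  0x16  0x04 ]

→ t0 |e0|2d|b6|04|d9|47|16|a6|
→ t1 |d9|04|47|b6|16|2d|a6|e0|
→ t2 |04|16|b6|2d|2d|a6|e0|e0|
→ t3 |e0|e0|a6|2d|2d|b6|16|04|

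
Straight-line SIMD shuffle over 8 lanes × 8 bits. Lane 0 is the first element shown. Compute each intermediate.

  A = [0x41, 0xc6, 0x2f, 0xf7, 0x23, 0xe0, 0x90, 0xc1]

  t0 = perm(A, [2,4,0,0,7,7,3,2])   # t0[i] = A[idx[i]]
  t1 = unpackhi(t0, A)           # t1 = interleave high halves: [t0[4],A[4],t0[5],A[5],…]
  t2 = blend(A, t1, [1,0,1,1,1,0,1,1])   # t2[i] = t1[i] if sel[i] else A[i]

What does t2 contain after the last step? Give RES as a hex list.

RES = [0xc1, 0xc6, 0xc1, 0xe0, 0xf7, 0xe0, 0x2f, 0xc1]

t0 = [0x2f, 0x23, 0x41, 0x41, 0xc1, 0xc1, 0xf7, 0x2f]
t1 = [0xc1, 0x23, 0xc1, 0xe0, 0xf7, 0x90, 0x2f, 0xc1]
t2 = [0xc1, 0xc6, 0xc1, 0xe0, 0xf7, 0xe0, 0x2f, 0xc1]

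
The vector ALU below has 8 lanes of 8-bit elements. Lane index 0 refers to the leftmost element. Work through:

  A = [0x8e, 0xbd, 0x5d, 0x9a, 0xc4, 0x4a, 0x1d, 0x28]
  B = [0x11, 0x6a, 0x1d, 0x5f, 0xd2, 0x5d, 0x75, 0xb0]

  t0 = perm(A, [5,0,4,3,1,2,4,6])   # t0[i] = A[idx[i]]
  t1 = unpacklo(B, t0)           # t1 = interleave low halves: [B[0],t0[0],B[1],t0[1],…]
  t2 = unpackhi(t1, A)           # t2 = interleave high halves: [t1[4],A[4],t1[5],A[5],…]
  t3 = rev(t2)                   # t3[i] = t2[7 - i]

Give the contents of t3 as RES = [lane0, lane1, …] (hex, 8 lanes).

→ t0 |4a|8e|c4|9a|bd|5d|c4|1d|
→ t1 |11|4a|6a|8e|1d|c4|5f|9a|
→ t2 |1d|c4|c4|4a|5f|1d|9a|28|
→ t3 |28|9a|1d|5f|4a|c4|c4|1d|

RES = [ 0x28  0x9a  0x1d  0x5f  0x4a  0xc4  0xc4  0x1d ]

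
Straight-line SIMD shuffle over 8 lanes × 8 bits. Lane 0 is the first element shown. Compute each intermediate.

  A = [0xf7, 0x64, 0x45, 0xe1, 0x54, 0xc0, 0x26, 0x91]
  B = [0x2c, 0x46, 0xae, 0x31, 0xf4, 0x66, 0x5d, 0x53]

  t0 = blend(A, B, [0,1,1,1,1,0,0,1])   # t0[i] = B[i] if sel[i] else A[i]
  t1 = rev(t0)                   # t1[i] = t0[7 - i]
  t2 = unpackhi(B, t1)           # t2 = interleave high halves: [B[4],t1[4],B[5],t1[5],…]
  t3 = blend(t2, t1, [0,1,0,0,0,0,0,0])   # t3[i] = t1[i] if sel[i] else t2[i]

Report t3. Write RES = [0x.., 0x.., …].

t0 = [0xf7, 0x46, 0xae, 0x31, 0xf4, 0xc0, 0x26, 0x53]
t1 = [0x53, 0x26, 0xc0, 0xf4, 0x31, 0xae, 0x46, 0xf7]
t2 = [0xf4, 0x31, 0x66, 0xae, 0x5d, 0x46, 0x53, 0xf7]
t3 = [0xf4, 0x26, 0x66, 0xae, 0x5d, 0x46, 0x53, 0xf7]

RES = [0xf4, 0x26, 0x66, 0xae, 0x5d, 0x46, 0x53, 0xf7]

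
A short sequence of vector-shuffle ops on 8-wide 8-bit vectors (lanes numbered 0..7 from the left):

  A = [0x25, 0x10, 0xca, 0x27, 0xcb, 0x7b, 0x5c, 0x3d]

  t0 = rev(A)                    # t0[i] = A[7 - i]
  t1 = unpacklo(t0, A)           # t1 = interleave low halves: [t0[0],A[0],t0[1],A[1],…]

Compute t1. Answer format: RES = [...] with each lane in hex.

  t0: 3d 5c 7b cb 27 ca 10 25
  t1: 3d 25 5c 10 7b ca cb 27

RES = [0x3d, 0x25, 0x5c, 0x10, 0x7b, 0xca, 0xcb, 0x27]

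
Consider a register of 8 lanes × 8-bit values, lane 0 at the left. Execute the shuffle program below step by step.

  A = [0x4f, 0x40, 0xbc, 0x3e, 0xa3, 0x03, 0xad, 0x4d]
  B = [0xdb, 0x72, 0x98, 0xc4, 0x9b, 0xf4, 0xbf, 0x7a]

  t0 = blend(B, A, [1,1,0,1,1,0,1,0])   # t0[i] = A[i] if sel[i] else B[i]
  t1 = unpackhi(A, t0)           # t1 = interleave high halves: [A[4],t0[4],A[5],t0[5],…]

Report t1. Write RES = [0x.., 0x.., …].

→ t0 |4f|40|98|3e|a3|f4|ad|7a|
→ t1 |a3|a3|03|f4|ad|ad|4d|7a|

RES = [0xa3, 0xa3, 0x03, 0xf4, 0xad, 0xad, 0x4d, 0x7a]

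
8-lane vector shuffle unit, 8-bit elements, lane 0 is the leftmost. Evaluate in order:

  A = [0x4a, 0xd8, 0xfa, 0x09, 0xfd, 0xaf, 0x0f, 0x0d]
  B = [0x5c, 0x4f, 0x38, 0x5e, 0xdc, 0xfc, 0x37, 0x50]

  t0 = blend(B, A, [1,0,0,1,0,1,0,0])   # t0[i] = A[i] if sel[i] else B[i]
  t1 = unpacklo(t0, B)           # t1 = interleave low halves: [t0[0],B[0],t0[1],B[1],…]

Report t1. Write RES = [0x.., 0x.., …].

RES = [0x4a, 0x5c, 0x4f, 0x4f, 0x38, 0x38, 0x09, 0x5e]

  t0: 4a 4f 38 09 dc af 37 50
  t1: 4a 5c 4f 4f 38 38 09 5e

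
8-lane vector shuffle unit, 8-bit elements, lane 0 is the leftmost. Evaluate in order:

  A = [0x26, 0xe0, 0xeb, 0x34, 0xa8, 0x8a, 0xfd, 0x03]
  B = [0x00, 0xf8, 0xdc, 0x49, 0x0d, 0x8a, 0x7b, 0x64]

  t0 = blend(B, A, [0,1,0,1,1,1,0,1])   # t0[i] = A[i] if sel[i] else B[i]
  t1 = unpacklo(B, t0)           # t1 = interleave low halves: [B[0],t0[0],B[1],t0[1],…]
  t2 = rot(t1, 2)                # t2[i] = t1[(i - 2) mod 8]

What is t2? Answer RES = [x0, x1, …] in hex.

RES = [ 0x49  0x34  0x00  0x00  0xf8  0xe0  0xdc  0xdc ]

t0 = [0x00, 0xe0, 0xdc, 0x34, 0xa8, 0x8a, 0x7b, 0x03]
t1 = [0x00, 0x00, 0xf8, 0xe0, 0xdc, 0xdc, 0x49, 0x34]
t2 = [0x49, 0x34, 0x00, 0x00, 0xf8, 0xe0, 0xdc, 0xdc]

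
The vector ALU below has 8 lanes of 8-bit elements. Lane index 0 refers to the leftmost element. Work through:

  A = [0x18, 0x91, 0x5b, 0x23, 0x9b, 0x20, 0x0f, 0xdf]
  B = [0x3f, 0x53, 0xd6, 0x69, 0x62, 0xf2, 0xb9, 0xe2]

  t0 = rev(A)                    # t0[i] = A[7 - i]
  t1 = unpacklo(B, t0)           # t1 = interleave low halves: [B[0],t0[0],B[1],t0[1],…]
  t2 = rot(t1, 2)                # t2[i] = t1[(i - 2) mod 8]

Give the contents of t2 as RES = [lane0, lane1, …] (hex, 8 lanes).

→ t0 |df|0f|20|9b|23|5b|91|18|
→ t1 |3f|df|53|0f|d6|20|69|9b|
→ t2 |69|9b|3f|df|53|0f|d6|20|

RES = [ 0x69  0x9b  0x3f  0xdf  0x53  0x0f  0xd6  0x20 ]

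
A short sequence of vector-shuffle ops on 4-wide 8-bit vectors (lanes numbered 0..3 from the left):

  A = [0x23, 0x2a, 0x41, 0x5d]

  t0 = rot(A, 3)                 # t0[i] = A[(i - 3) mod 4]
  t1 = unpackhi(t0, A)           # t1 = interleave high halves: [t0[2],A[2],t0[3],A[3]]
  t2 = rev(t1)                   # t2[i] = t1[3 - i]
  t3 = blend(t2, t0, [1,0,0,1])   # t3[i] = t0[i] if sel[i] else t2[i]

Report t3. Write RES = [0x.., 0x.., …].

t0 = [0x2a, 0x41, 0x5d, 0x23]
t1 = [0x5d, 0x41, 0x23, 0x5d]
t2 = [0x5d, 0x23, 0x41, 0x5d]
t3 = [0x2a, 0x23, 0x41, 0x23]

RES = [ 0x2a  0x23  0x41  0x23 ]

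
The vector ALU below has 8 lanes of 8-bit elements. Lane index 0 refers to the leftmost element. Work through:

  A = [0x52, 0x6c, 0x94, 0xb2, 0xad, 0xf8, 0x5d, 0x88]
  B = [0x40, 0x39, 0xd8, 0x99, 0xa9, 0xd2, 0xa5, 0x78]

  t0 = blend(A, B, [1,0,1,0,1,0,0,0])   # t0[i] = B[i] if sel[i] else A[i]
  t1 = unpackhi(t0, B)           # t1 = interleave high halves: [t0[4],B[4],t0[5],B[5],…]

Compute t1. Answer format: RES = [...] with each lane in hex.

RES = [0xa9, 0xa9, 0xf8, 0xd2, 0x5d, 0xa5, 0x88, 0x78]

  t0: 40 6c d8 b2 a9 f8 5d 88
  t1: a9 a9 f8 d2 5d a5 88 78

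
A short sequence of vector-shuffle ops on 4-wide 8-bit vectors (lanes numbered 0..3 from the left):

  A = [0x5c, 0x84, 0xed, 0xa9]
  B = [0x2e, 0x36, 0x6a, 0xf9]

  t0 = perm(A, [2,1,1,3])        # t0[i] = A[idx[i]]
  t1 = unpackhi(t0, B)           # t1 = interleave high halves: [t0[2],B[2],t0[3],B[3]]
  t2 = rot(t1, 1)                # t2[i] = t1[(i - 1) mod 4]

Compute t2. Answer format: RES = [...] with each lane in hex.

RES = [0xf9, 0x84, 0x6a, 0xa9]

→ t0 |ed|84|84|a9|
→ t1 |84|6a|a9|f9|
→ t2 |f9|84|6a|a9|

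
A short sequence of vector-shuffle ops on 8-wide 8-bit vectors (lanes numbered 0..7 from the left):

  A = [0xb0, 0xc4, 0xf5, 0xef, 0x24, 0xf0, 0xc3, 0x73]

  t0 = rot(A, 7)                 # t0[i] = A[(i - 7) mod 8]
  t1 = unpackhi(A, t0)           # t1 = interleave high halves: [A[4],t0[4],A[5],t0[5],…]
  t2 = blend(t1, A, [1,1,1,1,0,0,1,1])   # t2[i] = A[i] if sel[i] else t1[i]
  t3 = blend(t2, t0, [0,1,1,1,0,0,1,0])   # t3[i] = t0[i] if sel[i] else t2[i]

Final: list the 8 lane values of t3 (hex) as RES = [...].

RES = [ 0xb0  0xf5  0xef  0x24  0xc3  0x73  0x73  0x73 ]

t0 = [0xc4, 0xf5, 0xef, 0x24, 0xf0, 0xc3, 0x73, 0xb0]
t1 = [0x24, 0xf0, 0xf0, 0xc3, 0xc3, 0x73, 0x73, 0xb0]
t2 = [0xb0, 0xc4, 0xf5, 0xef, 0xc3, 0x73, 0xc3, 0x73]
t3 = [0xb0, 0xf5, 0xef, 0x24, 0xc3, 0x73, 0x73, 0x73]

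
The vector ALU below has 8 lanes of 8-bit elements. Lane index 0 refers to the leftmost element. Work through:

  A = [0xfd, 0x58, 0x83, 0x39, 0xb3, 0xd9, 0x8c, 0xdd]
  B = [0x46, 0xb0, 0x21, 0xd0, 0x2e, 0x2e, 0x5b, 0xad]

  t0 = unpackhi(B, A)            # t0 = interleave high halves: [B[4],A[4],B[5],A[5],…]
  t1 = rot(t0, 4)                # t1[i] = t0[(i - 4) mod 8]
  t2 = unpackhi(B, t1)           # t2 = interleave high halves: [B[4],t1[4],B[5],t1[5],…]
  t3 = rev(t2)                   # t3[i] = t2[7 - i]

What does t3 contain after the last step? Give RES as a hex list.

  t0: 2e b3 2e d9 5b 8c ad dd
  t1: 5b 8c ad dd 2e b3 2e d9
  t2: 2e 2e 2e b3 5b 2e ad d9
  t3: d9 ad 2e 5b b3 2e 2e 2e

RES = [0xd9, 0xad, 0x2e, 0x5b, 0xb3, 0x2e, 0x2e, 0x2e]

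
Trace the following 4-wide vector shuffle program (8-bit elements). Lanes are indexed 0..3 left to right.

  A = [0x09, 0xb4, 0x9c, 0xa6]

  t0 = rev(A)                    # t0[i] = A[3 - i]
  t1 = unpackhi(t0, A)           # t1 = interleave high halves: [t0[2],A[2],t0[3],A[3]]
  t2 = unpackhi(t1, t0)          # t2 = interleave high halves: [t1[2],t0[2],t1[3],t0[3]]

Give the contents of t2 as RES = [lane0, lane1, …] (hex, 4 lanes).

RES = [ 0x09  0xb4  0xa6  0x09 ]

t0 = [0xa6, 0x9c, 0xb4, 0x09]
t1 = [0xb4, 0x9c, 0x09, 0xa6]
t2 = [0x09, 0xb4, 0xa6, 0x09]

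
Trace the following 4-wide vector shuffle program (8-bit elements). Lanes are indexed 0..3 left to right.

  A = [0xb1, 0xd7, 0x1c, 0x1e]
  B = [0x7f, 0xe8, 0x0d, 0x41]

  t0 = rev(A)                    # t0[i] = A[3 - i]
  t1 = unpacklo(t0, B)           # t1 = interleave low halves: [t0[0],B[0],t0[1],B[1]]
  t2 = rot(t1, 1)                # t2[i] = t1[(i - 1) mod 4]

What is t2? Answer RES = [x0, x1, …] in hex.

  t0: 1e 1c d7 b1
  t1: 1e 7f 1c e8
  t2: e8 1e 7f 1c

RES = [ 0xe8  0x1e  0x7f  0x1c ]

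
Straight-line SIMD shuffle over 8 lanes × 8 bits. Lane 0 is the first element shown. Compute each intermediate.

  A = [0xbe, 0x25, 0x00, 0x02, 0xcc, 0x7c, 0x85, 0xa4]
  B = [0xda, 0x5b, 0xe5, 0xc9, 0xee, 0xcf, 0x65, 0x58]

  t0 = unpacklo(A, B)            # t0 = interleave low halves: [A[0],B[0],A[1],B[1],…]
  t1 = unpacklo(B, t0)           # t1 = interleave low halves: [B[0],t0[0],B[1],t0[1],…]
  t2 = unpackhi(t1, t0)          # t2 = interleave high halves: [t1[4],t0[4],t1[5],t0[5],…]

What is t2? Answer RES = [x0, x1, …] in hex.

RES = [0xe5, 0x00, 0x25, 0xe5, 0xc9, 0x02, 0x5b, 0xc9]

  t0: be da 25 5b 00 e5 02 c9
  t1: da be 5b da e5 25 c9 5b
  t2: e5 00 25 e5 c9 02 5b c9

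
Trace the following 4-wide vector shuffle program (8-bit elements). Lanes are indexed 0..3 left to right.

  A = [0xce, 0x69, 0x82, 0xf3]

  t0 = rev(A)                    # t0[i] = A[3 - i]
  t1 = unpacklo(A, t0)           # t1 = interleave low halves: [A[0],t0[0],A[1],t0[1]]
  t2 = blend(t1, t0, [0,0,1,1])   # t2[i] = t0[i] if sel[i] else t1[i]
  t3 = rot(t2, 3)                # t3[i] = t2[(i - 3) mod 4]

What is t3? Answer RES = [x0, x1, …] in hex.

RES = [0xf3, 0x69, 0xce, 0xce]

  t0: f3 82 69 ce
  t1: ce f3 69 82
  t2: ce f3 69 ce
  t3: f3 69 ce ce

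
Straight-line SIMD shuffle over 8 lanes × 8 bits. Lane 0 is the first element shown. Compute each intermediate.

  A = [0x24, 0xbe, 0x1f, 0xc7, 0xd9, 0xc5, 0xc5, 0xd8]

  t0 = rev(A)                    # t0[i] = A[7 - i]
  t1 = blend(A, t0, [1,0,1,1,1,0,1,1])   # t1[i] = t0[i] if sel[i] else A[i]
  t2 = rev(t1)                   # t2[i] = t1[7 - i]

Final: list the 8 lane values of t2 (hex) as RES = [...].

→ t0 |d8|c5|c5|d9|c7|1f|be|24|
→ t1 |d8|be|c5|d9|c7|c5|be|24|
→ t2 |24|be|c5|c7|d9|c5|be|d8|

RES = [0x24, 0xbe, 0xc5, 0xc7, 0xd9, 0xc5, 0xbe, 0xd8]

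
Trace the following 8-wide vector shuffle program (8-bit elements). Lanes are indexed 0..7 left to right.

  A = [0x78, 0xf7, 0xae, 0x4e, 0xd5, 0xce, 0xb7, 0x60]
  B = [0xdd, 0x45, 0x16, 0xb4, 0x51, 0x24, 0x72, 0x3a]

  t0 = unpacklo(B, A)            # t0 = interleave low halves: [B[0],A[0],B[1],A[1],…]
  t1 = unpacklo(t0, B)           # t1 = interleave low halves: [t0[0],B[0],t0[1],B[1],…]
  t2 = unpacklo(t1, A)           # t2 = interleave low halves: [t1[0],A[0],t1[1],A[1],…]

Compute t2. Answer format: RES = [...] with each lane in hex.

  t0: dd 78 45 f7 16 ae b4 4e
  t1: dd dd 78 45 45 16 f7 b4
  t2: dd 78 dd f7 78 ae 45 4e

RES = [ 0xdd  0x78  0xdd  0xf7  0x78  0xae  0x45  0x4e ]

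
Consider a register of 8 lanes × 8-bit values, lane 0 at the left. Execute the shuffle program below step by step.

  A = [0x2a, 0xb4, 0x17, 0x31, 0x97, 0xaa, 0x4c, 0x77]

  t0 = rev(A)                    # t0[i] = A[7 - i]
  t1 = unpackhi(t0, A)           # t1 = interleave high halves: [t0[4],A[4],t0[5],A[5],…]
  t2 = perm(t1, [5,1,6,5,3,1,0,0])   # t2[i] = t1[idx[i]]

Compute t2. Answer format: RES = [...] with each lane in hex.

RES = [0x4c, 0x97, 0x2a, 0x4c, 0xaa, 0x97, 0x31, 0x31]

→ t0 |77|4c|aa|97|31|17|b4|2a|
→ t1 |31|97|17|aa|b4|4c|2a|77|
→ t2 |4c|97|2a|4c|aa|97|31|31|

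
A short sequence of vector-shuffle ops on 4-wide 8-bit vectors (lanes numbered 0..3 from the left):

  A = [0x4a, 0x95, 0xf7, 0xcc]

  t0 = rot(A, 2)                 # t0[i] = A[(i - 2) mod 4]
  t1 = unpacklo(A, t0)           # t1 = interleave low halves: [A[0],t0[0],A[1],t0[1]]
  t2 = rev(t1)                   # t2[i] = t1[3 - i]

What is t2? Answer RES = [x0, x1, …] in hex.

  t0: f7 cc 4a 95
  t1: 4a f7 95 cc
  t2: cc 95 f7 4a

RES = [ 0xcc  0x95  0xf7  0x4a ]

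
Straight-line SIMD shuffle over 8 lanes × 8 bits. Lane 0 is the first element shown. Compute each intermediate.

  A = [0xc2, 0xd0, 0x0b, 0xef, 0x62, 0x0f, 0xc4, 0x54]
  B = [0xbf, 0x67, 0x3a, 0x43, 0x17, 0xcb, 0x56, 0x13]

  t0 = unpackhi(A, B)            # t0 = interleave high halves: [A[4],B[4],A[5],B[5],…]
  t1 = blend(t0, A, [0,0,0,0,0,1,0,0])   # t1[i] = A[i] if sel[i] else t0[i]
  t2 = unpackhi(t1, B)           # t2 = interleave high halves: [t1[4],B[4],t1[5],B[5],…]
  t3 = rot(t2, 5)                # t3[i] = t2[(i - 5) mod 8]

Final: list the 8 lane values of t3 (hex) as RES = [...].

t0 = [0x62, 0x17, 0x0f, 0xcb, 0xc4, 0x56, 0x54, 0x13]
t1 = [0x62, 0x17, 0x0f, 0xcb, 0xc4, 0x0f, 0x54, 0x13]
t2 = [0xc4, 0x17, 0x0f, 0xcb, 0x54, 0x56, 0x13, 0x13]
t3 = [0xcb, 0x54, 0x56, 0x13, 0x13, 0xc4, 0x17, 0x0f]

RES = [0xcb, 0x54, 0x56, 0x13, 0x13, 0xc4, 0x17, 0x0f]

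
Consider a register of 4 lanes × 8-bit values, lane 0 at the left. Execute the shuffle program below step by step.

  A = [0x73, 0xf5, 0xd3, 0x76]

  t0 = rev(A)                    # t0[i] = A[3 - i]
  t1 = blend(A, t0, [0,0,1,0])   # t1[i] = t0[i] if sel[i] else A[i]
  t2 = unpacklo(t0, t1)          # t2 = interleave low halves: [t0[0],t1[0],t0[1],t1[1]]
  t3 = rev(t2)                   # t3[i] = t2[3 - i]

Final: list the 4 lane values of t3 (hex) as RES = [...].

t0 = [0x76, 0xd3, 0xf5, 0x73]
t1 = [0x73, 0xf5, 0xf5, 0x76]
t2 = [0x76, 0x73, 0xd3, 0xf5]
t3 = [0xf5, 0xd3, 0x73, 0x76]

RES = [ 0xf5  0xd3  0x73  0x76 ]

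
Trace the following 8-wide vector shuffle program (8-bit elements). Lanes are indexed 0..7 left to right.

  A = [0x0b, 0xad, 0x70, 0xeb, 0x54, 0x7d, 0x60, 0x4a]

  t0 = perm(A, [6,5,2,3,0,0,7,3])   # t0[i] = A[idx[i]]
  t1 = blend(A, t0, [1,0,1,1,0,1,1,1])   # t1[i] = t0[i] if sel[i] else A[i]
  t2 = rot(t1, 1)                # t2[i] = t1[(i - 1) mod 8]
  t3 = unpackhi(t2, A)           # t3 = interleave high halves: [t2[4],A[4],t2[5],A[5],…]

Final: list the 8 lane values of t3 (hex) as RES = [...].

t0 = [0x60, 0x7d, 0x70, 0xeb, 0x0b, 0x0b, 0x4a, 0xeb]
t1 = [0x60, 0xad, 0x70, 0xeb, 0x54, 0x0b, 0x4a, 0xeb]
t2 = [0xeb, 0x60, 0xad, 0x70, 0xeb, 0x54, 0x0b, 0x4a]
t3 = [0xeb, 0x54, 0x54, 0x7d, 0x0b, 0x60, 0x4a, 0x4a]

RES = [0xeb, 0x54, 0x54, 0x7d, 0x0b, 0x60, 0x4a, 0x4a]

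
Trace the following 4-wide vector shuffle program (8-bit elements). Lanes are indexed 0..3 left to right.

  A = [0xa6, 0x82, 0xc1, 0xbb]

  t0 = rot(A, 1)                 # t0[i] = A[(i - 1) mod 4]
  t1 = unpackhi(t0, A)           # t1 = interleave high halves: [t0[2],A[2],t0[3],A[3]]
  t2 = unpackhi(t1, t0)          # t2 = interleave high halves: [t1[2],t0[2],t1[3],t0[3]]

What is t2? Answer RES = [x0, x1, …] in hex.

RES = [ 0xc1  0x82  0xbb  0xc1 ]

  t0: bb a6 82 c1
  t1: 82 c1 c1 bb
  t2: c1 82 bb c1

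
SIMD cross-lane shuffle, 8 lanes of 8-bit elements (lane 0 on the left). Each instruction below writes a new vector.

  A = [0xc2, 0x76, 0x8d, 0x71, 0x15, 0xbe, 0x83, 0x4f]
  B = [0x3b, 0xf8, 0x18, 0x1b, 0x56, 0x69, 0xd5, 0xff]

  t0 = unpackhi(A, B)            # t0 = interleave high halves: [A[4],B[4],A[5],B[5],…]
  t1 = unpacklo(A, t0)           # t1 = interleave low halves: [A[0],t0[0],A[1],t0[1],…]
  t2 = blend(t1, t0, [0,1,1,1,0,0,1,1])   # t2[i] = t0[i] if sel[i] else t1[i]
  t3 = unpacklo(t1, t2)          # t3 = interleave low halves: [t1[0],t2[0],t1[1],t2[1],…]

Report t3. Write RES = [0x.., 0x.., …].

RES = [0xc2, 0xc2, 0x15, 0x56, 0x76, 0xbe, 0x56, 0x69]

t0 = [0x15, 0x56, 0xbe, 0x69, 0x83, 0xd5, 0x4f, 0xff]
t1 = [0xc2, 0x15, 0x76, 0x56, 0x8d, 0xbe, 0x71, 0x69]
t2 = [0xc2, 0x56, 0xbe, 0x69, 0x8d, 0xbe, 0x4f, 0xff]
t3 = [0xc2, 0xc2, 0x15, 0x56, 0x76, 0xbe, 0x56, 0x69]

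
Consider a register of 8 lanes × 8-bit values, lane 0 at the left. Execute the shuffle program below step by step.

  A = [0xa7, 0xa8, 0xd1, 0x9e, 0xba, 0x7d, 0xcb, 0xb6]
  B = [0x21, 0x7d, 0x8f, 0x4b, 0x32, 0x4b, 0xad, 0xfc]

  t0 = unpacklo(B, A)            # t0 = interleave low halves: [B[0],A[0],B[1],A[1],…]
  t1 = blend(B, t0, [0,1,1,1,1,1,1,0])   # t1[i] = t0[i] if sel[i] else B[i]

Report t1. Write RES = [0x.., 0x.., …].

→ t0 |21|a7|7d|a8|8f|d1|4b|9e|
→ t1 |21|a7|7d|a8|8f|d1|4b|fc|

RES = [0x21, 0xa7, 0x7d, 0xa8, 0x8f, 0xd1, 0x4b, 0xfc]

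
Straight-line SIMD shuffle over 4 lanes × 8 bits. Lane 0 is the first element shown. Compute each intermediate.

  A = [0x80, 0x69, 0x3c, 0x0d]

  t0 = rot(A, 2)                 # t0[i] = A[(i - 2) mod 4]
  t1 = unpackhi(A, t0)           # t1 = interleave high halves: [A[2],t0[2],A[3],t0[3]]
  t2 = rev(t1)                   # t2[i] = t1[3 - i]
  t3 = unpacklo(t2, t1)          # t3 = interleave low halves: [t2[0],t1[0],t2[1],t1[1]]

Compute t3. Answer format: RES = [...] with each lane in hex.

RES = [0x69, 0x3c, 0x0d, 0x80]

→ t0 |3c|0d|80|69|
→ t1 |3c|80|0d|69|
→ t2 |69|0d|80|3c|
→ t3 |69|3c|0d|80|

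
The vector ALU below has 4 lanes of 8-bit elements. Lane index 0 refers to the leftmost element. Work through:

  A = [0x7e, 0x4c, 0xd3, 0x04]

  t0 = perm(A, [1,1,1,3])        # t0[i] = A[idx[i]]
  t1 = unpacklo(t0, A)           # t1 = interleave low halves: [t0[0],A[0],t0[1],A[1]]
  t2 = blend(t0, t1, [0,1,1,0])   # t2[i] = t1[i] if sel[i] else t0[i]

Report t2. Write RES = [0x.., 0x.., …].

RES = [ 0x4c  0x7e  0x4c  0x04 ]

t0 = [0x4c, 0x4c, 0x4c, 0x04]
t1 = [0x4c, 0x7e, 0x4c, 0x4c]
t2 = [0x4c, 0x7e, 0x4c, 0x04]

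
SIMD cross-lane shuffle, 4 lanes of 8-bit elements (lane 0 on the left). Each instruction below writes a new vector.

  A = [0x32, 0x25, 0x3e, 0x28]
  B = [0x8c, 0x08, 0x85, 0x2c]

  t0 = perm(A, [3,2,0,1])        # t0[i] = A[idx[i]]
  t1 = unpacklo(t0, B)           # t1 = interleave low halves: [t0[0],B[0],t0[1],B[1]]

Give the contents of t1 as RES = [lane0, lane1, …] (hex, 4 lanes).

t0 = [0x28, 0x3e, 0x32, 0x25]
t1 = [0x28, 0x8c, 0x3e, 0x08]

RES = [0x28, 0x8c, 0x3e, 0x08]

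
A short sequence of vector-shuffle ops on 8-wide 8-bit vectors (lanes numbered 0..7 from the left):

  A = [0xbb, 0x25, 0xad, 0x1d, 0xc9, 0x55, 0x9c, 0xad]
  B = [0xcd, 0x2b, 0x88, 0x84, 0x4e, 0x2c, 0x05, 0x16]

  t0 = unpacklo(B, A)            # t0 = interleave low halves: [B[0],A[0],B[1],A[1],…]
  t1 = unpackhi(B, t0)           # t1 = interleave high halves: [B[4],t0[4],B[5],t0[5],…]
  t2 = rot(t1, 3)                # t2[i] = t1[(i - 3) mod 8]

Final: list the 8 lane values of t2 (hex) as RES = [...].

RES = [0x84, 0x16, 0x1d, 0x4e, 0x88, 0x2c, 0xad, 0x05]

t0 = [0xcd, 0xbb, 0x2b, 0x25, 0x88, 0xad, 0x84, 0x1d]
t1 = [0x4e, 0x88, 0x2c, 0xad, 0x05, 0x84, 0x16, 0x1d]
t2 = [0x84, 0x16, 0x1d, 0x4e, 0x88, 0x2c, 0xad, 0x05]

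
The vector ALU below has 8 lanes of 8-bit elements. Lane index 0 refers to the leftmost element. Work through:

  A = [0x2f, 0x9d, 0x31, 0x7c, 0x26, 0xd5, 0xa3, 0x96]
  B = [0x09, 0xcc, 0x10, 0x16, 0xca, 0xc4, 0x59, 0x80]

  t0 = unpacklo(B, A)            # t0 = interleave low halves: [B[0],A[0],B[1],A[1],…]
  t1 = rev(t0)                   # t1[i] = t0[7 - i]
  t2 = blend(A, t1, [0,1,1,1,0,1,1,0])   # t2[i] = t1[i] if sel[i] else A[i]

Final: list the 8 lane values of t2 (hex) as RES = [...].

RES = [0x2f, 0x16, 0x31, 0x10, 0x26, 0xcc, 0x2f, 0x96]

t0 = [0x09, 0x2f, 0xcc, 0x9d, 0x10, 0x31, 0x16, 0x7c]
t1 = [0x7c, 0x16, 0x31, 0x10, 0x9d, 0xcc, 0x2f, 0x09]
t2 = [0x2f, 0x16, 0x31, 0x10, 0x26, 0xcc, 0x2f, 0x96]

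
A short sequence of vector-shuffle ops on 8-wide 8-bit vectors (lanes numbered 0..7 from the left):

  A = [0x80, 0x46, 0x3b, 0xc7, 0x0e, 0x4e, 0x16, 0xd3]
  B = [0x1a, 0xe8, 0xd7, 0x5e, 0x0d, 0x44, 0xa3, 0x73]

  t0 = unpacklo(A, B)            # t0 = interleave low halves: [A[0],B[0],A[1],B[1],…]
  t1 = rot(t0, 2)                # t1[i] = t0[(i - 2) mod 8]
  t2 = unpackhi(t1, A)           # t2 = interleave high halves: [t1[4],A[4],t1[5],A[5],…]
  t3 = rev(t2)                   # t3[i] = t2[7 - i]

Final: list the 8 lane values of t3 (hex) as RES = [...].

RES = [ 0xd3  0xd7  0x16  0x3b  0x4e  0xe8  0x0e  0x46 ]

→ t0 |80|1a|46|e8|3b|d7|c7|5e|
→ t1 |c7|5e|80|1a|46|e8|3b|d7|
→ t2 |46|0e|e8|4e|3b|16|d7|d3|
→ t3 |d3|d7|16|3b|4e|e8|0e|46|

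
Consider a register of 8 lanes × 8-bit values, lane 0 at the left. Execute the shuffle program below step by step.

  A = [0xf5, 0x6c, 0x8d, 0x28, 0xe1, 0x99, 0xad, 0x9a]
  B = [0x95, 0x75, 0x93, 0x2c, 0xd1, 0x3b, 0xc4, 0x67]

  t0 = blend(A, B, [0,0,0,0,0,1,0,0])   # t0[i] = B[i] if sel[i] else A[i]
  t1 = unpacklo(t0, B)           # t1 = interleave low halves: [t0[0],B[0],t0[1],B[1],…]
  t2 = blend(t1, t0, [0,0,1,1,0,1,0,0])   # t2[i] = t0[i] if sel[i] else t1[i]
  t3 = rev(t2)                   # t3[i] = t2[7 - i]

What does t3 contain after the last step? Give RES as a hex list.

RES = [0x2c, 0x28, 0x3b, 0x8d, 0x28, 0x8d, 0x95, 0xf5]

  t0: f5 6c 8d 28 e1 3b ad 9a
  t1: f5 95 6c 75 8d 93 28 2c
  t2: f5 95 8d 28 8d 3b 28 2c
  t3: 2c 28 3b 8d 28 8d 95 f5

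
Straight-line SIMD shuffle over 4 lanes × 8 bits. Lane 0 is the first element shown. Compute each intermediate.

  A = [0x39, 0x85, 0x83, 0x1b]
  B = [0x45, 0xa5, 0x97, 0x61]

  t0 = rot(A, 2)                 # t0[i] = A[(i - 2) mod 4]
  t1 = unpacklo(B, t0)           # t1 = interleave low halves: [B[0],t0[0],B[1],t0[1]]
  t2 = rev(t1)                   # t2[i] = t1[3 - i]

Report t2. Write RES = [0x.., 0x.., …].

→ t0 |83|1b|39|85|
→ t1 |45|83|a5|1b|
→ t2 |1b|a5|83|45|

RES = [0x1b, 0xa5, 0x83, 0x45]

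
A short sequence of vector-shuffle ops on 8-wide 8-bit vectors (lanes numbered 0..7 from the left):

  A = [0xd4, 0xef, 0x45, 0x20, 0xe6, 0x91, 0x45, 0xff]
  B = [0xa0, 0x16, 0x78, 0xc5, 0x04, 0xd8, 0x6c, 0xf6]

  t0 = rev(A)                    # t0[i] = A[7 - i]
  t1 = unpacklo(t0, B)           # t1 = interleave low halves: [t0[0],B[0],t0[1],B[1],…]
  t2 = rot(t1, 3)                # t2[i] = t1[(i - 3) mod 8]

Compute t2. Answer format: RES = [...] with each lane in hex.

  t0: ff 45 91 e6 20 45 ef d4
  t1: ff a0 45 16 91 78 e6 c5
  t2: 78 e6 c5 ff a0 45 16 91

RES = [0x78, 0xe6, 0xc5, 0xff, 0xa0, 0x45, 0x16, 0x91]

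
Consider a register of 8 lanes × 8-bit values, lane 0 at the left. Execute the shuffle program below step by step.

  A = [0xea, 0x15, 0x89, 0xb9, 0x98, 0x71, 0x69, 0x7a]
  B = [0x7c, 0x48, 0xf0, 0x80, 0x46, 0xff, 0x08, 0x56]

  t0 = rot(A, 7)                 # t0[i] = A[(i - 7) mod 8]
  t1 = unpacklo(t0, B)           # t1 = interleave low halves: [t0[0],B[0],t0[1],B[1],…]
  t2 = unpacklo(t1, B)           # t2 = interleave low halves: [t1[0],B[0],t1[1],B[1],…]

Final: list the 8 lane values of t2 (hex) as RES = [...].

RES = [ 0x15  0x7c  0x7c  0x48  0x89  0xf0  0x48  0x80 ]

t0 = [0x15, 0x89, 0xb9, 0x98, 0x71, 0x69, 0x7a, 0xea]
t1 = [0x15, 0x7c, 0x89, 0x48, 0xb9, 0xf0, 0x98, 0x80]
t2 = [0x15, 0x7c, 0x7c, 0x48, 0x89, 0xf0, 0x48, 0x80]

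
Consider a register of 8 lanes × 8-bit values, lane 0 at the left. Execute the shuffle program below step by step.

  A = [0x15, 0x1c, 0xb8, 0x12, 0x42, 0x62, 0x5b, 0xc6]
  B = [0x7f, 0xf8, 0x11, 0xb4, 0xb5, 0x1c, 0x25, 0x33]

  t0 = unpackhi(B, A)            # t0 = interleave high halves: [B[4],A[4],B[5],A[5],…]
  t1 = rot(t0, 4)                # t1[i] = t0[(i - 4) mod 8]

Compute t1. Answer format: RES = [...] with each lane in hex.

RES = [0x25, 0x5b, 0x33, 0xc6, 0xb5, 0x42, 0x1c, 0x62]

t0 = [0xb5, 0x42, 0x1c, 0x62, 0x25, 0x5b, 0x33, 0xc6]
t1 = [0x25, 0x5b, 0x33, 0xc6, 0xb5, 0x42, 0x1c, 0x62]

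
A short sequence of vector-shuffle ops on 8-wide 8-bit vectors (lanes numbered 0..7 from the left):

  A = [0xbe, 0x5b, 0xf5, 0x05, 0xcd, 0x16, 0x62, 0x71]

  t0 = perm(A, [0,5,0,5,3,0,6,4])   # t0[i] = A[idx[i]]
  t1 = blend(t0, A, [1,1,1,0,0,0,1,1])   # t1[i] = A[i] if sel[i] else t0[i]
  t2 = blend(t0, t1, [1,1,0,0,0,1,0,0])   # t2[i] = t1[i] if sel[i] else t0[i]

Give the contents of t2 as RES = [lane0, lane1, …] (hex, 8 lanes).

RES = [ 0xbe  0x5b  0xbe  0x16  0x05  0xbe  0x62  0xcd ]

  t0: be 16 be 16 05 be 62 cd
  t1: be 5b f5 16 05 be 62 71
  t2: be 5b be 16 05 be 62 cd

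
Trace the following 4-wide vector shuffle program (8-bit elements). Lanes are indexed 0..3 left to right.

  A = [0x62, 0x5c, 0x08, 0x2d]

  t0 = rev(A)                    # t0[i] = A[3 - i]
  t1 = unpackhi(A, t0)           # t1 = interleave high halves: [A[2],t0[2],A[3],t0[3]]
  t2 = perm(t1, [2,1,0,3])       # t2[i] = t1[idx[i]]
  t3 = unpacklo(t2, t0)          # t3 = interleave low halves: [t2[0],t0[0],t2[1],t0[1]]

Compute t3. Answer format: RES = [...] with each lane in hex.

RES = [ 0x2d  0x2d  0x5c  0x08 ]

→ t0 |2d|08|5c|62|
→ t1 |08|5c|2d|62|
→ t2 |2d|5c|08|62|
→ t3 |2d|2d|5c|08|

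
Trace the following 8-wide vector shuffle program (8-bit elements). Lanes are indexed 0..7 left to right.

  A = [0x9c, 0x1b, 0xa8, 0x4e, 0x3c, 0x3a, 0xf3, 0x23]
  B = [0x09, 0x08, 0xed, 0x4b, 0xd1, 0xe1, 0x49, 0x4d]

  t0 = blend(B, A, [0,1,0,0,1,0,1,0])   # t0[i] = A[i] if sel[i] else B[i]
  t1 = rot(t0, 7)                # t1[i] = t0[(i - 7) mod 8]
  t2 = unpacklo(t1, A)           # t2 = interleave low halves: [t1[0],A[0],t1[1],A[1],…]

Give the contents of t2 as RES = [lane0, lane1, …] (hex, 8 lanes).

  t0: 09 1b ed 4b 3c e1 f3 4d
  t1: 1b ed 4b 3c e1 f3 4d 09
  t2: 1b 9c ed 1b 4b a8 3c 4e

RES = [ 0x1b  0x9c  0xed  0x1b  0x4b  0xa8  0x3c  0x4e ]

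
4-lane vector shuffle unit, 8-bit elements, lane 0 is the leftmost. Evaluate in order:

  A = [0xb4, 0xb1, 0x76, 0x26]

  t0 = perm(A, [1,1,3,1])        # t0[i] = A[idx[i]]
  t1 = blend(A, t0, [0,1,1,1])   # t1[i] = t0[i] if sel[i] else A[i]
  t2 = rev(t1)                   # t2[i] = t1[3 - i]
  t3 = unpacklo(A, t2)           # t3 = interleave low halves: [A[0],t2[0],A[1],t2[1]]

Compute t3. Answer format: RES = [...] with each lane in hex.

RES = [0xb4, 0xb1, 0xb1, 0x26]

  t0: b1 b1 26 b1
  t1: b4 b1 26 b1
  t2: b1 26 b1 b4
  t3: b4 b1 b1 26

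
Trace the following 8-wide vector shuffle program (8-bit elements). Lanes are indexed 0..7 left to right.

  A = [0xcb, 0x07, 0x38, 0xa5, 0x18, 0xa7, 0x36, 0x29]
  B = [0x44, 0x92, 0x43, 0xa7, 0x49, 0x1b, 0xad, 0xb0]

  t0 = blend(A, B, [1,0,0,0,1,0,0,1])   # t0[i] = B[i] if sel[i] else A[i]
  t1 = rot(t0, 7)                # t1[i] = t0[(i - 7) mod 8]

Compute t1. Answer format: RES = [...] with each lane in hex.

RES = [0x07, 0x38, 0xa5, 0x49, 0xa7, 0x36, 0xb0, 0x44]

t0 = [0x44, 0x07, 0x38, 0xa5, 0x49, 0xa7, 0x36, 0xb0]
t1 = [0x07, 0x38, 0xa5, 0x49, 0xa7, 0x36, 0xb0, 0x44]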